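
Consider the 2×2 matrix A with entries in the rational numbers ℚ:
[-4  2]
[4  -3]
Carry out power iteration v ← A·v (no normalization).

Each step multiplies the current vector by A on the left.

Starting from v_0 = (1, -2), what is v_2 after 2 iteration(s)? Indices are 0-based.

v_2 = (52, -62)

v_0 = (1, -2).
v_1 = A·v_0 = (-8, 10).
v_2 = A·v_1 = (52, -62).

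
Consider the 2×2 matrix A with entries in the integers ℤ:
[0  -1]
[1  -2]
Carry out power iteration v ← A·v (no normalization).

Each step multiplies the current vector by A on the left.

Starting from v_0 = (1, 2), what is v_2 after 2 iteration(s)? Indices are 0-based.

v_2 = (3, 4)

v_0 = (1, 2).
v_1 = A·v_0 = (-2, -3).
v_2 = A·v_1 = (3, 4).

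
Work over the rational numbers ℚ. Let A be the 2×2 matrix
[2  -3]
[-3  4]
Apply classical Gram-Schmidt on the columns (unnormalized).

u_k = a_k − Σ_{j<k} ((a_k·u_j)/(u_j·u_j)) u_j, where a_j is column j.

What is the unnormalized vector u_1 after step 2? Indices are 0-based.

Step 1: u_0 = a_0 = (2, -3).
Step 2: u_1 = a_1 − (-18/13)·u_0 = (-3/13, -2/13).

u_1 = (-3/13, -2/13)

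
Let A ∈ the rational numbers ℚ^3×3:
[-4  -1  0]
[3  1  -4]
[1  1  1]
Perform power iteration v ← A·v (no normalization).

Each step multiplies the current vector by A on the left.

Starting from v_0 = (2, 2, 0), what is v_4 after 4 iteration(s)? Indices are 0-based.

v_4 = (310, -204, -44)

v_0 = (2, 2, 0).
v_1 = A·v_0 = (-10, 8, 4).
v_2 = A·v_1 = (32, -38, 2).
v_3 = A·v_2 = (-90, 50, -4).
v_4 = A·v_3 = (310, -204, -44).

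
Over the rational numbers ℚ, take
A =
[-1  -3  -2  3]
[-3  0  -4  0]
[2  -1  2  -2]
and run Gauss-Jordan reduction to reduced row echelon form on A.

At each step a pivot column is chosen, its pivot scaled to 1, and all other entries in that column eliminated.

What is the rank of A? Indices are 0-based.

step 1: normalize row 0 (÷-1) = (1, 3, 2, -3)
  row 1: subtract -3×row0 = (0, 9, 2, -9)
  row 2: subtract 2×row0 = (0, -7, -2, 4)
step 2: normalize row 1 (÷9) = (0, 1, 2/9, -1)
  row 0: subtract 3×row1 = (1, 0, 4/3, 0)
  row 2: subtract -7×row1 = (0, 0, -4/9, -3)
step 3: normalize row 2 (÷-4/9) = (0, 0, 1, 27/4)
  row 0: subtract 4/3×row2 = (1, 0, 0, -9)
  row 1: subtract 2/9×row2 = (0, 1, 0, -5/2)

rank = 3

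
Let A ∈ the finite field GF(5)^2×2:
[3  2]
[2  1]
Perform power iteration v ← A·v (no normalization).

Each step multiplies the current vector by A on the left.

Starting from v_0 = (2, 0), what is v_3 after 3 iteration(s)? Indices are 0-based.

v_3 = (0, 3)

v_0 = (2, 0).
v_1 = A·v_0 = (1, 4).
v_2 = A·v_1 = (1, 1).
v_3 = A·v_2 = (0, 3).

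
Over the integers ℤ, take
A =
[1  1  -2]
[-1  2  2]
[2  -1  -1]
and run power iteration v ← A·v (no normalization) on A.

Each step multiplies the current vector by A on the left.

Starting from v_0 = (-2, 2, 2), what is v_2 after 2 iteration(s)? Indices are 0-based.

v_0 = (-2, 2, 2).
v_1 = A·v_0 = (-4, 10, -8).
v_2 = A·v_1 = (22, 8, -10).

v_2 = (22, 8, -10)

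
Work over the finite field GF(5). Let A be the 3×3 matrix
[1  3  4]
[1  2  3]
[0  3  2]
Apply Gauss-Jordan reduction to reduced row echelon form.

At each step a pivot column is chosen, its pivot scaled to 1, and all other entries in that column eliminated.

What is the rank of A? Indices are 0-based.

rank = 3

pivot(0,0)=1: scale R0 → (1, 3, 4)
  clear (1,0): R1 −= (1)R0 → (0, 4, 4)
pivot(1,1)=4: scale R1 → (0, 1, 1)
  clear (0,1): R0 −= (3)R1 → (1, 0, 1)
  clear (2,1): R2 −= (3)R1 → (0, 0, 4)
pivot(2,2)=4: scale R2 → (0, 0, 1)
  clear (0,2): R0 −= (1)R2 → (1, 0, 0)
  clear (1,2): R1 −= (1)R2 → (0, 1, 0)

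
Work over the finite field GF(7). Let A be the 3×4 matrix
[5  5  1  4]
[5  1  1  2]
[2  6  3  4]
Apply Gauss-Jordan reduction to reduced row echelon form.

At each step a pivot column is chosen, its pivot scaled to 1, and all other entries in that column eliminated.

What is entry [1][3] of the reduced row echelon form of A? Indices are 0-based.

M[1][3] = 4

pivot(0,0)=5: scale R0 → (1, 1, 3, 5)
  clear (1,0): R1 −= (5)R0 → (0, 3, 0, 5)
  clear (2,0): R2 −= (2)R0 → (0, 4, 4, 1)
pivot(1,1)=3: scale R1 → (0, 1, 0, 4)
  clear (0,1): R0 −= (1)R1 → (1, 0, 3, 1)
  clear (2,1): R2 −= (4)R1 → (0, 0, 4, 6)
pivot(2,2)=4: scale R2 → (0, 0, 1, 5)
  clear (0,2): R0 −= (3)R2 → (1, 0, 0, 0)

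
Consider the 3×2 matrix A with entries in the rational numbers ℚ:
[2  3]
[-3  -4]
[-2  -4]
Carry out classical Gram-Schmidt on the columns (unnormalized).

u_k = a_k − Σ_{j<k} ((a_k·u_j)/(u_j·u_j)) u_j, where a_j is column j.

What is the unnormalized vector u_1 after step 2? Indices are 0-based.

Step 1: u_0 = a_0 = (2, -3, -2).
Step 2: u_1 = a_1 − (26/17)·u_0 = (-1/17, 10/17, -16/17).

u_1 = (-1/17, 10/17, -16/17)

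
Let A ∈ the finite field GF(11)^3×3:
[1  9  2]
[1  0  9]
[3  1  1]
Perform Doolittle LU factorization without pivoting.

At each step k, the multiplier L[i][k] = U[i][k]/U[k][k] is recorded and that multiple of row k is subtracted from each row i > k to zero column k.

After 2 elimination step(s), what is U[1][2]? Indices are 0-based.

U[1][2] = 7

k=0: U[0][0]=1
  eliminate (1,0): mult=1, new row 1: (0, 2, 7); set L[1][0]=1
  eliminate (2,0): mult=3, new row 2: (0, 7, 6); set L[2][0]=3
k=1: U[1][1]=2
  eliminate (2,1): mult=9, new row 2: (0, 0, 9); set L[2][1]=9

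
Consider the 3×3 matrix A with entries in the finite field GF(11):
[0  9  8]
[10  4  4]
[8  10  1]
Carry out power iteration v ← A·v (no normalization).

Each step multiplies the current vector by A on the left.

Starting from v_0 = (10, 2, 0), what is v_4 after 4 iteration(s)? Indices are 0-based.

v_0 = (10, 2, 0).
v_1 = A·v_0 = (7, 9, 1).
v_2 = A·v_1 = (1, 0, 4).
v_3 = A·v_2 = (10, 4, 1).
v_4 = A·v_3 = (0, 10, 0).

v_4 = (0, 10, 0)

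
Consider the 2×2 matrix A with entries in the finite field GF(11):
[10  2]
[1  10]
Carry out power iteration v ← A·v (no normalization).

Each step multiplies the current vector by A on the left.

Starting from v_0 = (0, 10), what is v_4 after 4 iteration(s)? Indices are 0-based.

v_0 = (0, 10).
v_1 = A·v_0 = (9, 1).
v_2 = A·v_1 = (4, 8).
v_3 = A·v_2 = (1, 7).
v_4 = A·v_3 = (2, 5).

v_4 = (2, 5)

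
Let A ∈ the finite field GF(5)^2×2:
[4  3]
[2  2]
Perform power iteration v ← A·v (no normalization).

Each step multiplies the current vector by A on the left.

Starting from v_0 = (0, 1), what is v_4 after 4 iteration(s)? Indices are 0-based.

v_4 = (1, 1)

v_0 = (0, 1).
v_1 = A·v_0 = (3, 2).
v_2 = A·v_1 = (3, 0).
v_3 = A·v_2 = (2, 1).
v_4 = A·v_3 = (1, 1).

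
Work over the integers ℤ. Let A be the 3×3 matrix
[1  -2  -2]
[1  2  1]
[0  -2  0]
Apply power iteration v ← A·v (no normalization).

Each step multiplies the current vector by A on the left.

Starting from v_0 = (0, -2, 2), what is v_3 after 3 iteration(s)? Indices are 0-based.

v_0 = (0, -2, 2).
v_1 = A·v_0 = (0, -2, 4).
v_2 = A·v_1 = (-4, 0, 4).
v_3 = A·v_2 = (-12, 0, 0).

v_3 = (-12, 0, 0)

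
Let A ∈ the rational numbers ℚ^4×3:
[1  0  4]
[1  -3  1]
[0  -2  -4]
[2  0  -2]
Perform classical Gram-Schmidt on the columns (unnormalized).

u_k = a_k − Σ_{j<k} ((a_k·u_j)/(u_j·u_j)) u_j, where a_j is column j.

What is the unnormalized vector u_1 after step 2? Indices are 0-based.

Step 1: u_0 = a_0 = (1, 1, 0, 2).
Step 2: u_1 = a_1 − (-1/2)·u_0 = (1/2, -5/2, -2, 1).

u_1 = (1/2, -5/2, -2, 1)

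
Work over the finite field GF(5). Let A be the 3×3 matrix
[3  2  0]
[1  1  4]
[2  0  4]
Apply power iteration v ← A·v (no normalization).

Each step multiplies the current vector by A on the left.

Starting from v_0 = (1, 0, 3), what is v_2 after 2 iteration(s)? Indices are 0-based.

v_2 = (0, 2, 2)

v_0 = (1, 0, 3).
v_1 = A·v_0 = (3, 3, 4).
v_2 = A·v_1 = (0, 2, 2).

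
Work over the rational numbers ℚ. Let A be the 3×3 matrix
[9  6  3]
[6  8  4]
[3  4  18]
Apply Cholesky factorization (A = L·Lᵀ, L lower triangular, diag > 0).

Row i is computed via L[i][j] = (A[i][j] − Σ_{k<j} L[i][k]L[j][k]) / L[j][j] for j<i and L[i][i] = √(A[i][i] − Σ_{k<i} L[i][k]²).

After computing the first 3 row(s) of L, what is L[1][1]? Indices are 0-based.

Step 1: L[0][0] = √(9) = 3.
  L[1][0] = (6) / L[0][0] = 2.
Step 2: L[1][1] = √(4) = 2.
  L[2][0] = (3) / L[0][0] = 1.
  L[2][1] = (2) / L[1][1] = 1.
Step 3: L[2][2] = √(16) = 4.

L[1][1] = 2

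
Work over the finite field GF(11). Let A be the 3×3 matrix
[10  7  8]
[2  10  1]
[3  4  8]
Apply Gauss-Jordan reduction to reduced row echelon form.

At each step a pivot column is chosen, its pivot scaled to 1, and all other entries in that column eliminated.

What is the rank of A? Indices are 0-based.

step 1: normalize row 0 (÷10) = (1, 4, 3)
  row 1: subtract 2×row0 = (0, 2, 6)
  row 2: subtract 3×row0 = (0, 3, 10)
step 2: normalize row 1 (÷2) = (0, 1, 3)
  row 0: subtract 4×row1 = (1, 0, 2)
  row 2: subtract 3×row1 = (0, 0, 1)
step 3: normalize row 2 (÷1) = (0, 0, 1)
  row 0: subtract 2×row2 = (1, 0, 0)
  row 1: subtract 3×row2 = (0, 1, 0)

rank = 3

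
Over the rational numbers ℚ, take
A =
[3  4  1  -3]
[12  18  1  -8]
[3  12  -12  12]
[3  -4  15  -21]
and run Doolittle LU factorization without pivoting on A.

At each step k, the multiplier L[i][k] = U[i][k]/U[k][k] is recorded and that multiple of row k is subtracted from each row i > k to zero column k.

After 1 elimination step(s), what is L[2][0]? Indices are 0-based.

L[2][0] = 1

Step 1: pivot at (0,0) is 3.
  row1 ← row1 − (4)·row0  ⇒  L[1][0]=4, U row1=(0, 2, -3, 4)
  row2 ← row2 − (1)·row0  ⇒  L[2][0]=1, U row2=(0, 8, -13, 15)
  row3 ← row3 − (1)·row0  ⇒  L[3][0]=1, U row3=(0, -8, 14, -18)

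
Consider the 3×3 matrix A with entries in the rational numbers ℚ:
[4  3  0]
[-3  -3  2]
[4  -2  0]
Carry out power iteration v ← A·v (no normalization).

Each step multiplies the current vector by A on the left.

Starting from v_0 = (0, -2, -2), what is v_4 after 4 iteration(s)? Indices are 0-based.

v_4 = (-234, -2, 76)

v_0 = (0, -2, -2).
v_1 = A·v_0 = (-6, 2, 4).
v_2 = A·v_1 = (-18, 20, -28).
v_3 = A·v_2 = (-12, -62, -112).
v_4 = A·v_3 = (-234, -2, 76).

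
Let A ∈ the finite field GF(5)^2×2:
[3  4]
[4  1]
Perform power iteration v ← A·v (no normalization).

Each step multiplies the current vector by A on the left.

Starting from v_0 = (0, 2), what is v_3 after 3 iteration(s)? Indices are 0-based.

v_3 = (2, 2)

v_0 = (0, 2).
v_1 = A·v_0 = (3, 2).
v_2 = A·v_1 = (2, 4).
v_3 = A·v_2 = (2, 2).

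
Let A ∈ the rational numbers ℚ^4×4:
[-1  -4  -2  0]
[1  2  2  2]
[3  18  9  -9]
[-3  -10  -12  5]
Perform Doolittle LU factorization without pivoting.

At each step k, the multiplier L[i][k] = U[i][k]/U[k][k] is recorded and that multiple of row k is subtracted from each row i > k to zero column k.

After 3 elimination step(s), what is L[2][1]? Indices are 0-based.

L[2][1] = -3

k=0: U[0][0]=-1
  eliminate (1,0): mult=-1, new row 1: (0, -2, 0, 2); set L[1][0]=-1
  eliminate (2,0): mult=-3, new row 2: (0, 6, 3, -9); set L[2][0]=-3
  eliminate (3,0): mult=3, new row 3: (0, 2, -6, 5); set L[3][0]=3
k=1: U[1][1]=-2
  eliminate (2,1): mult=-3, new row 2: (0, 0, 3, -3); set L[2][1]=-3
  eliminate (3,1): mult=-1, new row 3: (0, 0, -6, 7); set L[3][1]=-1
k=2: U[2][2]=3
  eliminate (3,2): mult=-2, new row 3: (0, 0, 0, 1); set L[3][2]=-2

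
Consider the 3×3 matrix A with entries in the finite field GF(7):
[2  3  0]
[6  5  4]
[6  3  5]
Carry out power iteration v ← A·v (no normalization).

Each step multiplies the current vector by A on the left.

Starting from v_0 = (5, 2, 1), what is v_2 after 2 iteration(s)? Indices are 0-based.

v_0 = (5, 2, 1).
v_1 = A·v_0 = (2, 2, 6).
v_2 = A·v_1 = (3, 4, 6).

v_2 = (3, 4, 6)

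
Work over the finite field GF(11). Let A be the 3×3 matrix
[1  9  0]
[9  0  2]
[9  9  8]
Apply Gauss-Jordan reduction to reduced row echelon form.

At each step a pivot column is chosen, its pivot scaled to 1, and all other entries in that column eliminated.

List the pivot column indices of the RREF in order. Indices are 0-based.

step 1: normalize row 0 (÷1) = (1, 9, 0)
  row 1: subtract 9×row0 = (0, 7, 2)
  row 2: subtract 9×row0 = (0, 5, 8)
step 2: normalize row 1 (÷7) = (0, 1, 5)
  row 0: subtract 9×row1 = (1, 0, 10)
  row 2: subtract 5×row1 = (0, 0, 5)
step 3: normalize row 2 (÷5) = (0, 0, 1)
  row 0: subtract 10×row2 = (1, 0, 0)
  row 1: subtract 5×row2 = (0, 1, 0)

pivot columns: 0, 1, 2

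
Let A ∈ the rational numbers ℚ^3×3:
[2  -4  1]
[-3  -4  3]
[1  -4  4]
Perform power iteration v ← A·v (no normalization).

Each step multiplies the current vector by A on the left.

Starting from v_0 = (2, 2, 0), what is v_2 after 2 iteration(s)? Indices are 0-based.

v_0 = (2, 2, 0).
v_1 = A·v_0 = (-4, -14, -6).
v_2 = A·v_1 = (42, 50, 28).

v_2 = (42, 50, 28)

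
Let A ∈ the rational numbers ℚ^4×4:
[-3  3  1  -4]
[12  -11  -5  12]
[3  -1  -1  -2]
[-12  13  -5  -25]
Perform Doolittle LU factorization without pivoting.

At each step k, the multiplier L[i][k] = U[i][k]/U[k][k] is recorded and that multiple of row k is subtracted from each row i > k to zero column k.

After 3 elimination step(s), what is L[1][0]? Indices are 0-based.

k=0: U[0][0]=-3
  eliminate (1,0): mult=-4, new row 1: (0, 1, -1, -4); set L[1][0]=-4
  eliminate (2,0): mult=-1, new row 2: (0, 2, 0, -6); set L[2][0]=-1
  eliminate (3,0): mult=4, new row 3: (0, 1, -9, -9); set L[3][0]=4
k=1: U[1][1]=1
  eliminate (2,1): mult=2, new row 2: (0, 0, 2, 2); set L[2][1]=2
  eliminate (3,1): mult=1, new row 3: (0, 0, -8, -5); set L[3][1]=1
k=2: U[2][2]=2
  eliminate (3,2): mult=-4, new row 3: (0, 0, 0, 3); set L[3][2]=-4

L[1][0] = -4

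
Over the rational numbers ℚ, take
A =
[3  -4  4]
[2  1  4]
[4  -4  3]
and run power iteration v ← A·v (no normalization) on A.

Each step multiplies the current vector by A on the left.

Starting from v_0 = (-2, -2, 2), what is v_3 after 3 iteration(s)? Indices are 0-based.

v_0 = (-2, -2, 2).
v_1 = A·v_0 = (10, 2, 6).
v_2 = A·v_1 = (46, 46, 50).
v_3 = A·v_2 = (154, 338, 150).

v_3 = (154, 338, 150)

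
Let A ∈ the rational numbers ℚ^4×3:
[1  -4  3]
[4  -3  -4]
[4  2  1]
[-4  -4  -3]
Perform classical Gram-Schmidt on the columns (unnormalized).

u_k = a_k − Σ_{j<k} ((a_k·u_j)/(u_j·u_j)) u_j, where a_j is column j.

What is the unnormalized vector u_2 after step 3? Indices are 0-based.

Step 1: u_0 = a_0 = (1, 4, 4, -4).
Step 2: u_1 = a_1 − (8/49)·u_0 = (-204/49, -179/49, 66/49, -164/49).
Step 3: u_2 = a_2 − (3/49)·u_0 − (662/2141)·u_1 = (9048/2141, -6670/2141, 725/2141, -3683/2141).

u_2 = (9048/2141, -6670/2141, 725/2141, -3683/2141)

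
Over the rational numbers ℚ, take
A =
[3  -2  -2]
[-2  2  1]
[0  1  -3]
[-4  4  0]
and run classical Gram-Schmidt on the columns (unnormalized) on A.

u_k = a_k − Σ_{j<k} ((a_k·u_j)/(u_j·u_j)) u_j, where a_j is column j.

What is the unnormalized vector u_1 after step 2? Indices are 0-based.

u_1 = (20/29, 6/29, 1, 12/29)

Step 1: u_0 = a_0 = (3, -2, 0, -4).
Step 2: u_1 = a_1 − (-26/29)·u_0 = (20/29, 6/29, 1, 12/29).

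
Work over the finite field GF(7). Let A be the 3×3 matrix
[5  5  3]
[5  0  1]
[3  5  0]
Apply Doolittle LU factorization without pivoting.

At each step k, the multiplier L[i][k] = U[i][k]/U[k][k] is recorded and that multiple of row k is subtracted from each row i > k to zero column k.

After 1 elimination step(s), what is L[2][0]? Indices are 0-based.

L[2][0] = 2

k=0: U[0][0]=5
  eliminate (1,0): mult=1, new row 1: (0, 2, 5); set L[1][0]=1
  eliminate (2,0): mult=2, new row 2: (0, 2, 1); set L[2][0]=2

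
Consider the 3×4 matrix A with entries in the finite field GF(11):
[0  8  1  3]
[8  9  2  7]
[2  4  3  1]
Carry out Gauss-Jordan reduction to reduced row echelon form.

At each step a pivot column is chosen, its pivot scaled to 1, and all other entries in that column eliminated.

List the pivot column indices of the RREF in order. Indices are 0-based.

pivot columns: 0, 1, 2

step 1: exchange rows 0,1
step 1: normalize row 0 (÷8) = (1, 8, 3, 5)
  row 2: subtract 2×row0 = (0, 10, 8, 2)
step 2: normalize row 1 (÷8) = (0, 1, 7, 10)
  row 0: subtract 8×row1 = (1, 0, 2, 2)
  row 2: subtract 10×row1 = (0, 0, 4, 1)
step 3: normalize row 2 (÷4) = (0, 0, 1, 3)
  row 0: subtract 2×row2 = (1, 0, 0, 7)
  row 1: subtract 7×row2 = (0, 1, 0, 0)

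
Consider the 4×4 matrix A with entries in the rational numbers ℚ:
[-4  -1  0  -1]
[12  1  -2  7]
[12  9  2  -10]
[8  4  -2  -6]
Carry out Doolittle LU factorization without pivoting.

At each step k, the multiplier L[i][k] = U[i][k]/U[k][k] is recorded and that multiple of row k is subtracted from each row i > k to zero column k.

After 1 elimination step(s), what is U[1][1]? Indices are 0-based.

k=0: U[0][0]=-4
  eliminate (1,0): mult=-3, new row 1: (0, -2, -2, 4); set L[1][0]=-3
  eliminate (2,0): mult=-3, new row 2: (0, 6, 2, -13); set L[2][0]=-3
  eliminate (3,0): mult=-2, new row 3: (0, 2, -2, -8); set L[3][0]=-2

U[1][1] = -2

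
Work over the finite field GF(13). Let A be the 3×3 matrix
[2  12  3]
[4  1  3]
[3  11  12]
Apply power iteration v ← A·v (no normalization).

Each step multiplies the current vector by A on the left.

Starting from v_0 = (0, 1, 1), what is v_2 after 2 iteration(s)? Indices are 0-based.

v_2 = (4, 3, 1)

v_0 = (0, 1, 1).
v_1 = A·v_0 = (2, 4, 10).
v_2 = A·v_1 = (4, 3, 1).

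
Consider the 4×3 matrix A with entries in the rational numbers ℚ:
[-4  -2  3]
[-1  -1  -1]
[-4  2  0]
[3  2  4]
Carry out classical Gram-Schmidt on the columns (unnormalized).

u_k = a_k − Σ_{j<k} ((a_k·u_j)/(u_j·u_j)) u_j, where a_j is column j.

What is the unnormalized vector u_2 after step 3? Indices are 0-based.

u_2 = (1697/497, -386/497, -270/497, 1774/497)

Step 1: u_0 = a_0 = (-4, -1, -4, 3).
Step 2: u_1 = a_1 − (1/6)·u_0 = (-4/3, -5/6, 8/3, 3/2).
Step 3: u_2 = a_2 − (1/42)·u_0 − (17/71)·u_1 = (1697/497, -386/497, -270/497, 1774/497).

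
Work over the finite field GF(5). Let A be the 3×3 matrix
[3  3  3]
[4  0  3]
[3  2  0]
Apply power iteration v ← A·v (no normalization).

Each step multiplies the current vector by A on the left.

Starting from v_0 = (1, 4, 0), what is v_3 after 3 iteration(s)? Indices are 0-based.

v_0 = (1, 4, 0).
v_1 = A·v_0 = (0, 4, 1).
v_2 = A·v_1 = (0, 3, 3).
v_3 = A·v_2 = (3, 4, 1).

v_3 = (3, 4, 1)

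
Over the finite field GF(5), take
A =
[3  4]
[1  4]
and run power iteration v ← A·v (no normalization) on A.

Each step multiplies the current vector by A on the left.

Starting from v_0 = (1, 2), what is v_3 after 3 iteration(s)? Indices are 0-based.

v_3 = (0, 2)

v_0 = (1, 2).
v_1 = A·v_0 = (1, 4).
v_2 = A·v_1 = (4, 2).
v_3 = A·v_2 = (0, 2).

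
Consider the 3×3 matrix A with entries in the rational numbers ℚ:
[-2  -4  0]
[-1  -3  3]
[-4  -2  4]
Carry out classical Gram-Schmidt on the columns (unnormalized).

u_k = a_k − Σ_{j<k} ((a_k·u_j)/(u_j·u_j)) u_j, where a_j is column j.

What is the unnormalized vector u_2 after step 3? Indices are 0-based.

Step 1: u_0 = a_0 = (-2, -1, -4).
Step 2: u_1 = a_1 − (19/21)·u_0 = (-46/21, -44/21, 34/21).
Step 3: u_2 = a_2 − (-19/21)·u_0 − (1/62)·u_1 = (-55/31, 66/31, 11/31).

u_2 = (-55/31, 66/31, 11/31)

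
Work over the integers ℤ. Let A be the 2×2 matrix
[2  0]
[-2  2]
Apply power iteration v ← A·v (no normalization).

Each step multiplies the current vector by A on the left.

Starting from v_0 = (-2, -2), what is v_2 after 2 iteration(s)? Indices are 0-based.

v_0 = (-2, -2).
v_1 = A·v_0 = (-4, 0).
v_2 = A·v_1 = (-8, 8).

v_2 = (-8, 8)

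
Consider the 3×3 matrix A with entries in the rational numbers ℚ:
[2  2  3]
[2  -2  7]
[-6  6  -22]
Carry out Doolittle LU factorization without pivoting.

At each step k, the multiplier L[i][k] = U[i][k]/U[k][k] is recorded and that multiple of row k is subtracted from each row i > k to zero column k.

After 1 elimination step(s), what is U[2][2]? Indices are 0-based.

k=0: U[0][0]=2
  eliminate (1,0): mult=1, new row 1: (0, -4, 4); set L[1][0]=1
  eliminate (2,0): mult=-3, new row 2: (0, 12, -13); set L[2][0]=-3

U[2][2] = -13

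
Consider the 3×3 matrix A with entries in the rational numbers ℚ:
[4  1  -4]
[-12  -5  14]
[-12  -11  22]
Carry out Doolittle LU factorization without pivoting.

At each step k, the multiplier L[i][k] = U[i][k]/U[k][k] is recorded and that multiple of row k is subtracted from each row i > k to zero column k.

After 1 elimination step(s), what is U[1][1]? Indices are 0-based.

[col 0] pivot 4
  R1 -= -3*R0 → (0, -2, 2)  (L[1][0] := -3)
  R2 -= -3*R0 → (0, -8, 10)  (L[2][0] := -3)

U[1][1] = -2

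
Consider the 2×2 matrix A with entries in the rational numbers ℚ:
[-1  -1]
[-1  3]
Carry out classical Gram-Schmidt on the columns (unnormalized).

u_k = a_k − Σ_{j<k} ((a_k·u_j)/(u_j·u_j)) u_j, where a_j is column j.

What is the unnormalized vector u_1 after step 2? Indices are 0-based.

Step 1: u_0 = a_0 = (-1, -1).
Step 2: u_1 = a_1 − (-1)·u_0 = (-2, 2).

u_1 = (-2, 2)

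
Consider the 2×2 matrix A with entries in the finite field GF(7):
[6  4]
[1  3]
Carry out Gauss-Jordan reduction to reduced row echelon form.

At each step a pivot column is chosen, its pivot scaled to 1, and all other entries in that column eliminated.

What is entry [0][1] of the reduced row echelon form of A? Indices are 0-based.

M[0][1] = 3

[1] R0 /= 6  ⇒  (1, 3)
     R1 -= 1·R0  ⇒  (0, 0)
column 1 empty below row 1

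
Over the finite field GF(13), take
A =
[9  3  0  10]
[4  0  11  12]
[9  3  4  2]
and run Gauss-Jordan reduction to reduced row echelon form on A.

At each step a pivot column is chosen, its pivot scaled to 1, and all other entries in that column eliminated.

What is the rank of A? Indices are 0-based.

rank = 3

pivot(0,0)=9: scale R0 → (1, 9, 0, 4)
  clear (1,0): R1 −= (4)R0 → (0, 3, 11, 9)
  clear (2,0): R2 −= (9)R0 → (0, 0, 4, 5)
pivot(1,1)=3: scale R1 → (0, 1, 8, 3)
  clear (0,1): R0 −= (9)R1 → (1, 0, 6, 3)
pivot(2,2)=4: scale R2 → (0, 0, 1, 11)
  clear (0,2): R0 −= (6)R2 → (1, 0, 0, 2)
  clear (1,2): R1 −= (8)R2 → (0, 1, 0, 6)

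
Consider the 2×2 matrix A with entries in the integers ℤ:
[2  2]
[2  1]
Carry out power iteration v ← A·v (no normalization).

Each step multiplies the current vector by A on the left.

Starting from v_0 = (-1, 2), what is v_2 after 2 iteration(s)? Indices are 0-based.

v_2 = (4, 4)

v_0 = (-1, 2).
v_1 = A·v_0 = (2, 0).
v_2 = A·v_1 = (4, 4).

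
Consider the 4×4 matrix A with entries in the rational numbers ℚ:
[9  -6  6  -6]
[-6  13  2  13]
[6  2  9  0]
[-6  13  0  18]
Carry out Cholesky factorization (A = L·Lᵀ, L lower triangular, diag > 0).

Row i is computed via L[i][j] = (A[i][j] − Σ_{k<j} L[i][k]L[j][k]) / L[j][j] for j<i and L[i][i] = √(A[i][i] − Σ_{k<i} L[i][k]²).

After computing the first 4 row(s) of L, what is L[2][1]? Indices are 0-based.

Step 1: L[0][0] = √(9) = 3.
  L[1][0] = (-6) / L[0][0] = -2.
Step 2: L[1][1] = √(9) = 3.
  L[2][0] = (6) / L[0][0] = 2.
  L[2][1] = (6) / L[1][1] = 2.
Step 3: L[2][2] = √(1) = 1.
  L[3][0] = (-6) / L[0][0] = -2.
  L[3][1] = (9) / L[1][1] = 3.
  L[3][2] = (-2) / L[2][2] = -2.
Step 4: L[3][3] = √(1) = 1.

L[2][1] = 2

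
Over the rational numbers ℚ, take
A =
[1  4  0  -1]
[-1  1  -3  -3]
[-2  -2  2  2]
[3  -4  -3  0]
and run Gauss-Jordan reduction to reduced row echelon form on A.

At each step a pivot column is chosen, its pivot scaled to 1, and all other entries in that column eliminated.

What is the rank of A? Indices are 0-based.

rank = 4

step 1: normalize row 0 (÷1) = (1, 4, 0, -1)
  row 1: subtract -1×row0 = (0, 5, -3, -4)
  row 2: subtract -2×row0 = (0, 6, 2, 0)
  row 3: subtract 3×row0 = (0, -16, -3, 3)
step 2: normalize row 1 (÷5) = (0, 1, -3/5, -4/5)
  row 0: subtract 4×row1 = (1, 0, 12/5, 11/5)
  row 2: subtract 6×row1 = (0, 0, 28/5, 24/5)
  row 3: subtract -16×row1 = (0, 0, -63/5, -49/5)
step 3: normalize row 2 (÷28/5) = (0, 0, 1, 6/7)
  row 0: subtract 12/5×row2 = (1, 0, 0, 1/7)
  row 1: subtract -3/5×row2 = (0, 1, 0, -2/7)
  row 3: subtract -63/5×row2 = (0, 0, 0, 1)
step 4: normalize row 3 (÷1) = (0, 0, 0, 1)
  row 0: subtract 1/7×row3 = (1, 0, 0, 0)
  row 1: subtract -2/7×row3 = (0, 1, 0, 0)
  row 2: subtract 6/7×row3 = (0, 0, 1, 0)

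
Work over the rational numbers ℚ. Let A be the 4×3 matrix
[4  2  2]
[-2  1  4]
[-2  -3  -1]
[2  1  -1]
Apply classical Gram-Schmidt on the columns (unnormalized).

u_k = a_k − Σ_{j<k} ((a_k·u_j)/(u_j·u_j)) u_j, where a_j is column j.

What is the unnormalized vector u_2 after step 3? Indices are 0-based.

u_2 = (2, 3/2, 3/2, -1)

Step 1: u_0 = a_0 = (4, -2, -2, 2).
Step 2: u_1 = a_1 − (1/2)·u_0 = (0, 2, -2, 0).
Step 3: u_2 = a_2 − (0)·u_0 − (5/4)·u_1 = (2, 3/2, 3/2, -1).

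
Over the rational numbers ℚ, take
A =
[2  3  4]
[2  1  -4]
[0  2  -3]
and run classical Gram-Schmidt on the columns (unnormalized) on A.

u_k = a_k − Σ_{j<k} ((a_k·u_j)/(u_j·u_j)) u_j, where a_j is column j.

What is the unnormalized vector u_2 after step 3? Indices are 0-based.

Step 1: u_0 = a_0 = (2, 2, 0).
Step 2: u_1 = a_1 − (1)·u_0 = (1, -1, 2).
Step 3: u_2 = a_2 − (0)·u_0 − (1/3)·u_1 = (11/3, -11/3, -11/3).

u_2 = (11/3, -11/3, -11/3)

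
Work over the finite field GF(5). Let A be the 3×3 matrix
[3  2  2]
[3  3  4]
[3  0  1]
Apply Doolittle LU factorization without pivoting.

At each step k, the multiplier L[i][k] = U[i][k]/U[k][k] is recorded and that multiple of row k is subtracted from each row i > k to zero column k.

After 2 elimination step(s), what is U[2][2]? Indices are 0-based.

U[2][2] = 3

k=0: U[0][0]=3
  eliminate (1,0): mult=1, new row 1: (0, 1, 2); set L[1][0]=1
  eliminate (2,0): mult=1, new row 2: (0, 3, 4); set L[2][0]=1
k=1: U[1][1]=1
  eliminate (2,1): mult=3, new row 2: (0, 0, 3); set L[2][1]=3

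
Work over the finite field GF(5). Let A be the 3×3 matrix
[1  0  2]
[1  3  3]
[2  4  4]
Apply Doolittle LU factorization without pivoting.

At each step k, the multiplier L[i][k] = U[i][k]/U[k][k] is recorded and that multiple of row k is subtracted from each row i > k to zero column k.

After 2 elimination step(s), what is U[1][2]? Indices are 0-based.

Step 1: pivot at (0,0) is 1.
  row1 ← row1 − (1)·row0  ⇒  L[1][0]=1, U row1=(0, 3, 1)
  row2 ← row2 − (2)·row0  ⇒  L[2][0]=2, U row2=(0, 4, 0)
Step 2: pivot at (1,1) is 3.
  row2 ← row2 − (3)·row1  ⇒  L[2][1]=3, U row2=(0, 0, 2)

U[1][2] = 1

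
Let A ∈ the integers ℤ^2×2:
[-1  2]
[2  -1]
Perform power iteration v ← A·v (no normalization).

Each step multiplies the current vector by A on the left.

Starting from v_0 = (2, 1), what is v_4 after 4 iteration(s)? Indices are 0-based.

v_0 = (2, 1).
v_1 = A·v_0 = (0, 3).
v_2 = A·v_1 = (6, -3).
v_3 = A·v_2 = (-12, 15).
v_4 = A·v_3 = (42, -39).

v_4 = (42, -39)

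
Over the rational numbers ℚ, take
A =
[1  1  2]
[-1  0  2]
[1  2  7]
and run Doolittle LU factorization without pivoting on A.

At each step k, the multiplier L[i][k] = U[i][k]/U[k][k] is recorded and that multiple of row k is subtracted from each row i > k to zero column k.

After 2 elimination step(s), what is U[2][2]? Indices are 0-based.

Step 1: pivot at (0,0) is 1.
  row1 ← row1 − (-1)·row0  ⇒  L[1][0]=-1, U row1=(0, 1, 4)
  row2 ← row2 − (1)·row0  ⇒  L[2][0]=1, U row2=(0, 1, 5)
Step 2: pivot at (1,1) is 1.
  row2 ← row2 − (1)·row1  ⇒  L[2][1]=1, U row2=(0, 0, 1)

U[2][2] = 1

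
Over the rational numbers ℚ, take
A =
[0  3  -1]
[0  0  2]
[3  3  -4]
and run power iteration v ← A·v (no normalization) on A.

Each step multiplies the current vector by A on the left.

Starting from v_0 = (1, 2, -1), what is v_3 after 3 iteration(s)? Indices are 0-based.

v_0 = (1, 2, -1).
v_1 = A·v_0 = (7, -2, 13).
v_2 = A·v_1 = (-19, 26, -37).
v_3 = A·v_2 = (115, -74, 169).

v_3 = (115, -74, 169)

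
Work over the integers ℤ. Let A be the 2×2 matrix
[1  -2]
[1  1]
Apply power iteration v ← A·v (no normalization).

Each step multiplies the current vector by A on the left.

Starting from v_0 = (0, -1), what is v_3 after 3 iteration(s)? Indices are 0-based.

v_0 = (0, -1).
v_1 = A·v_0 = (2, -1).
v_2 = A·v_1 = (4, 1).
v_3 = A·v_2 = (2, 5).

v_3 = (2, 5)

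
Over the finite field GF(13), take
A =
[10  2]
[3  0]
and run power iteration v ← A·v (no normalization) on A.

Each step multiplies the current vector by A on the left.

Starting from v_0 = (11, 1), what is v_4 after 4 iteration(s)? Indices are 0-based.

v_4 = (5, 0)

v_0 = (11, 1).
v_1 = A·v_0 = (8, 7).
v_2 = A·v_1 = (3, 11).
v_3 = A·v_2 = (0, 9).
v_4 = A·v_3 = (5, 0).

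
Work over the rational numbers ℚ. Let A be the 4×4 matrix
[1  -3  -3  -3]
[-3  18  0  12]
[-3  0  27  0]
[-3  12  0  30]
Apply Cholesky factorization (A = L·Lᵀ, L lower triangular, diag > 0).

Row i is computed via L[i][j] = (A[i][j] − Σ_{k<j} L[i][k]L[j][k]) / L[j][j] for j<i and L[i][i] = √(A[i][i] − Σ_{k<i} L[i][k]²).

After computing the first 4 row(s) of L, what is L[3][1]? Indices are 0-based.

L[3][1] = 1

Step 1: L[0][0] = √(1) = 1.
  L[1][0] = (-3) / L[0][0] = -3.
Step 2: L[1][1] = √(9) = 3.
  L[2][0] = (-3) / L[0][0] = -3.
  L[2][1] = (-9) / L[1][1] = -3.
Step 3: L[2][2] = √(9) = 3.
  L[3][0] = (-3) / L[0][0] = -3.
  L[3][1] = (3) / L[1][1] = 1.
  L[3][2] = (-6) / L[2][2] = -2.
Step 4: L[3][3] = √(16) = 4.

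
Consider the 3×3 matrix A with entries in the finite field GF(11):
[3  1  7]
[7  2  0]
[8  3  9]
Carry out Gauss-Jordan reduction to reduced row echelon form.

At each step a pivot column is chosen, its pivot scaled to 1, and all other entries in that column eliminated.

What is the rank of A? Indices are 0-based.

rank = 3

[1] R0 /= 3  ⇒  (1, 4, 6)
     R1 -= 7·R0  ⇒  (0, 7, 2)
     R2 -= 8·R0  ⇒  (0, 4, 5)
[2] R1 /= 7  ⇒  (0, 1, 5)
     R0 -= 4·R1  ⇒  (1, 0, 8)
     R2 -= 4·R1  ⇒  (0, 0, 7)
[3] R2 /= 7  ⇒  (0, 0, 1)
     R0 -= 8·R2  ⇒  (1, 0, 0)
     R1 -= 5·R2  ⇒  (0, 1, 0)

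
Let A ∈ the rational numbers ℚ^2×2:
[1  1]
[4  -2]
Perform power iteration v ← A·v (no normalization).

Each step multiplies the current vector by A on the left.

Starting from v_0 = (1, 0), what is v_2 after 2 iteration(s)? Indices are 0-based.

v_0 = (1, 0).
v_1 = A·v_0 = (1, 4).
v_2 = A·v_1 = (5, -4).

v_2 = (5, -4)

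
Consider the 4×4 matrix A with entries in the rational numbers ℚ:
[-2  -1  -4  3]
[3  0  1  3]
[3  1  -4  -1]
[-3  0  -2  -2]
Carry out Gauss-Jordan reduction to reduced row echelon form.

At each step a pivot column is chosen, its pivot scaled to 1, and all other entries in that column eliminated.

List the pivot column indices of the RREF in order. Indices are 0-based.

pivot columns: 0, 1, 2, 3

pivot(0,0)=-2: scale R0 → (1, 1/2, 2, -3/2)
  clear (1,0): R1 −= (3)R0 → (0, -3/2, -5, 15/2)
  clear (2,0): R2 −= (3)R0 → (0, -1/2, -10, 7/2)
  clear (3,0): R3 −= (-3)R0 → (0, 3/2, 4, -13/2)
pivot(1,1)=-3/2: scale R1 → (0, 1, 10/3, -5)
  clear (0,1): R0 −= (1/2)R1 → (1, 0, 1/3, 1)
  clear (2,1): R2 −= (-1/2)R1 → (0, 0, -25/3, 1)
  clear (3,1): R3 −= (3/2)R1 → (0, 0, -1, 1)
pivot(2,2)=-25/3: scale R2 → (0, 0, 1, -3/25)
  clear (0,2): R0 −= (1/3)R2 → (1, 0, 0, 26/25)
  clear (1,2): R1 −= (10/3)R2 → (0, 1, 0, -23/5)
  clear (3,2): R3 −= (-1)R2 → (0, 0, 0, 22/25)
pivot(3,3)=22/25: scale R3 → (0, 0, 0, 1)
  clear (0,3): R0 −= (26/25)R3 → (1, 0, 0, 0)
  clear (1,3): R1 −= (-23/5)R3 → (0, 1, 0, 0)
  clear (2,3): R2 −= (-3/25)R3 → (0, 0, 1, 0)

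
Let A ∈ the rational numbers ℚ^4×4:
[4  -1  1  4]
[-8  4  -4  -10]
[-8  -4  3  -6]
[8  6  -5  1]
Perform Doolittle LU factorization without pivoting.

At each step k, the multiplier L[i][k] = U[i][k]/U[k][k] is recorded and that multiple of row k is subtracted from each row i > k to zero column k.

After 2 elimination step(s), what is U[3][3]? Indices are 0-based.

k=0: U[0][0]=4
  eliminate (1,0): mult=-2, new row 1: (0, 2, -2, -2); set L[1][0]=-2
  eliminate (2,0): mult=-2, new row 2: (0, -6, 5, 2); set L[2][0]=-2
  eliminate (3,0): mult=2, new row 3: (0, 8, -7, -7); set L[3][0]=2
k=1: U[1][1]=2
  eliminate (2,1): mult=-3, new row 2: (0, 0, -1, -4); set L[2][1]=-3
  eliminate (3,1): mult=4, new row 3: (0, 0, 1, 1); set L[3][1]=4

U[3][3] = 1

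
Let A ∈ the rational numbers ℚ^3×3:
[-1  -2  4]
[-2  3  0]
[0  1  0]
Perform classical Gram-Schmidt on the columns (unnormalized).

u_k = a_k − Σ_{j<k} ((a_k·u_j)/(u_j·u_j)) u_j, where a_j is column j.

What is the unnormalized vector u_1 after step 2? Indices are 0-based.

u_1 = (-14/5, 7/5, 1)

Step 1: u_0 = a_0 = (-1, -2, 0).
Step 2: u_1 = a_1 − (-4/5)·u_0 = (-14/5, 7/5, 1).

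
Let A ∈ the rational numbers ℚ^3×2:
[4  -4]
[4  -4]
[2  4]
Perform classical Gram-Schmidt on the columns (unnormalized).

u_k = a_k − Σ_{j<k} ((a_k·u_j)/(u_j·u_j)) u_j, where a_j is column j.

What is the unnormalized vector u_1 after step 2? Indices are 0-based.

u_1 = (-4/3, -4/3, 16/3)

Step 1: u_0 = a_0 = (4, 4, 2).
Step 2: u_1 = a_1 − (-2/3)·u_0 = (-4/3, -4/3, 16/3).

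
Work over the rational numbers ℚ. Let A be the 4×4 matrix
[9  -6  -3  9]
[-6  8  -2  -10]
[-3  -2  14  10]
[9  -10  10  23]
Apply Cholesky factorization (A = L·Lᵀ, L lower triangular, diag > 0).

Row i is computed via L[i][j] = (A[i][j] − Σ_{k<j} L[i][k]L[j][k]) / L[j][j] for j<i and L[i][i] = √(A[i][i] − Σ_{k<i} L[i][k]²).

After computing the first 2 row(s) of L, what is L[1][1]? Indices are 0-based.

L[1][1] = 2

Step 1: L[0][0] = √(9) = 3.
  L[1][0] = (-6) / L[0][0] = -2.
Step 2: L[1][1] = √(4) = 2.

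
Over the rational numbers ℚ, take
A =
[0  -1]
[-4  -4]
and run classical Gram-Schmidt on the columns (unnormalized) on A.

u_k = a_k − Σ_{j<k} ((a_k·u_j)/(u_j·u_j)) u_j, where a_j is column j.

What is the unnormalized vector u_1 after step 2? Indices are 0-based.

u_1 = (-1, 0)

Step 1: u_0 = a_0 = (0, -4).
Step 2: u_1 = a_1 − (1)·u_0 = (-1, 0).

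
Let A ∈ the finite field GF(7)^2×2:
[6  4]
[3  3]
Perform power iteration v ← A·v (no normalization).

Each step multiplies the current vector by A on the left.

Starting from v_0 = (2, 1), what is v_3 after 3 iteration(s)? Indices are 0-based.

v_3 = (0, 5)

v_0 = (2, 1).
v_1 = A·v_0 = (2, 2).
v_2 = A·v_1 = (6, 5).
v_3 = A·v_2 = (0, 5).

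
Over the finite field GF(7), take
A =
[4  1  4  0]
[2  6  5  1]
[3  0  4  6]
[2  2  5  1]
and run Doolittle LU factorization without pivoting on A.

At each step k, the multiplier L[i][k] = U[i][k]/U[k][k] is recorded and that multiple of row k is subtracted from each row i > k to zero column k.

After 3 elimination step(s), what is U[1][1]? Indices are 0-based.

Step 1: pivot at (0,0) is 4.
  row1 ← row1 − (4)·row0  ⇒  L[1][0]=4, U row1=(0, 2, 3, 1)
  row2 ← row2 − (6)·row0  ⇒  L[2][0]=6, U row2=(0, 1, 1, 6)
  row3 ← row3 − (4)·row0  ⇒  L[3][0]=4, U row3=(0, 5, 3, 1)
Step 2: pivot at (1,1) is 2.
  row2 ← row2 − (4)·row1  ⇒  L[2][1]=4, U row2=(0, 0, 3, 2)
  row3 ← row3 − (6)·row1  ⇒  L[3][1]=6, U row3=(0, 0, 6, 2)
Step 3: pivot at (2,2) is 3.
  row3 ← row3 − (2)·row2  ⇒  L[3][2]=2, U row3=(0, 0, 0, 5)

U[1][1] = 2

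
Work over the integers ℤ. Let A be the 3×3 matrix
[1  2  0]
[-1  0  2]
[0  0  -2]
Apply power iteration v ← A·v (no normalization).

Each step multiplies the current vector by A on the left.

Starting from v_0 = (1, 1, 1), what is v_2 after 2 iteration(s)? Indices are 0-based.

v_2 = (5, -7, 4)

v_0 = (1, 1, 1).
v_1 = A·v_0 = (3, 1, -2).
v_2 = A·v_1 = (5, -7, 4).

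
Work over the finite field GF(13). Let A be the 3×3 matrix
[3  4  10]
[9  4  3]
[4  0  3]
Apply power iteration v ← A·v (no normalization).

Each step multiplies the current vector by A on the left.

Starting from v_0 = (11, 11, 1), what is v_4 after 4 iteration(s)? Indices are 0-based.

v_4 = (5, 11, 11)

v_0 = (11, 11, 1).
v_1 = A·v_0 = (9, 3, 8).
v_2 = A·v_1 = (2, 0, 8).
v_3 = A·v_2 = (8, 3, 6).
v_4 = A·v_3 = (5, 11, 11).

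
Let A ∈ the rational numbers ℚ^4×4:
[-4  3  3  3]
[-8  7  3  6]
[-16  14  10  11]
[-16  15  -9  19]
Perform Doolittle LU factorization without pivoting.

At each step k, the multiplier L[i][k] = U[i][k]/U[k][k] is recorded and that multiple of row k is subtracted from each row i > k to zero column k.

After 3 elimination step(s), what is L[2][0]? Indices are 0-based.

[col 0] pivot -4
  R1 -= 2*R0 → (0, 1, -3, 0)  (L[1][0] := 2)
  R2 -= 4*R0 → (0, 2, -2, -1)  (L[2][0] := 4)
  R3 -= 4*R0 → (0, 3, -21, 7)  (L[3][0] := 4)
[col 1] pivot 1
  R2 -= 2*R1 → (0, 0, 4, -1)  (L[2][1] := 2)
  R3 -= 3*R1 → (0, 0, -12, 7)  (L[3][1] := 3)
[col 2] pivot 4
  R3 -= -3*R2 → (0, 0, 0, 4)  (L[3][2] := -3)

L[2][0] = 4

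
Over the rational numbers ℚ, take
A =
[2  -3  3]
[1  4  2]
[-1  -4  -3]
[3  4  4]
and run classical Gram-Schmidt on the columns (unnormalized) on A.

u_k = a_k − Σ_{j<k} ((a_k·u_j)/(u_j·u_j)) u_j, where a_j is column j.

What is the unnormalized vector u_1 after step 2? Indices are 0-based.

u_1 = (-73/15, 46/15, -46/15, 6/5)

Step 1: u_0 = a_0 = (2, 1, -1, 3).
Step 2: u_1 = a_1 − (14/15)·u_0 = (-73/15, 46/15, -46/15, 6/5).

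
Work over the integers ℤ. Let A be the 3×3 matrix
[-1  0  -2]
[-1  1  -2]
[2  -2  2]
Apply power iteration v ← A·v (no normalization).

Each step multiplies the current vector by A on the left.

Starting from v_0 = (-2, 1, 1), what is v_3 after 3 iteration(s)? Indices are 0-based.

v_3 = (12, 21, -22)

v_0 = (-2, 1, 1).
v_1 = A·v_0 = (0, 1, -4).
v_2 = A·v_1 = (8, 9, -10).
v_3 = A·v_2 = (12, 21, -22).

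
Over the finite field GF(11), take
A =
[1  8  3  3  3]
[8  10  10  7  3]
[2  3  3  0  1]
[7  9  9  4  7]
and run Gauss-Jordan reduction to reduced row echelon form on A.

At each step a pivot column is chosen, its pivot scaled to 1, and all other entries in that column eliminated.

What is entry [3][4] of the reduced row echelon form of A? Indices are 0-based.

M[3][4] = 1

pivot(0,0)=1: scale R0 → (1, 8, 3, 3, 3)
  clear (1,0): R1 −= (8)R0 → (0, 1, 8, 5, 1)
  clear (2,0): R2 −= (2)R0 → (0, 9, 8, 5, 6)
  clear (3,0): R3 −= (7)R0 → (0, 8, 10, 5, 8)
pivot(1,1)=1: scale R1 → (0, 1, 8, 5, 1)
  clear (0,1): R0 −= (8)R1 → (1, 0, 5, 7, 6)
  clear (2,1): R2 −= (9)R1 → (0, 0, 2, 4, 8)
  clear (3,1): R3 −= (8)R1 → (0, 0, 1, 9, 0)
pivot(2,2)=2: scale R2 → (0, 0, 1, 2, 4)
  clear (0,2): R0 −= (5)R2 → (1, 0, 0, 8, 8)
  clear (1,2): R1 −= (8)R2 → (0, 1, 0, 0, 2)
  clear (3,2): R3 −= (1)R2 → (0, 0, 0, 7, 7)
pivot(3,3)=7: scale R3 → (0, 0, 0, 1, 1)
  clear (0,3): R0 −= (8)R3 → (1, 0, 0, 0, 0)
  clear (2,3): R2 −= (2)R3 → (0, 0, 1, 0, 2)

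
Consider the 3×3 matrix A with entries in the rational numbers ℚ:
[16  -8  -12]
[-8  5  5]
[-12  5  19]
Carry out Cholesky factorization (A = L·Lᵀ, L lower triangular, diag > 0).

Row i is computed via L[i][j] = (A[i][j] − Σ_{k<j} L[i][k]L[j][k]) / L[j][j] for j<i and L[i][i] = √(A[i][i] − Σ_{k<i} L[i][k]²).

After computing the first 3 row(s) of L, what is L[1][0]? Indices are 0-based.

L[1][0] = -2

Step 1: L[0][0] = √(16) = 4.
  L[1][0] = (-8) / L[0][0] = -2.
Step 2: L[1][1] = √(1) = 1.
  L[2][0] = (-12) / L[0][0] = -3.
  L[2][1] = (-1) / L[1][1] = -1.
Step 3: L[2][2] = √(9) = 3.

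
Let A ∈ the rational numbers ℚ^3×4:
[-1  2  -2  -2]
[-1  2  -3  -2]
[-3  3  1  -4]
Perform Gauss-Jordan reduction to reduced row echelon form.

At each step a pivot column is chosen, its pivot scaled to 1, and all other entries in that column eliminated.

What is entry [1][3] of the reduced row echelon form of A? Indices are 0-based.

pivot(0,0)=-1: scale R0 → (1, -2, 2, 2)
  clear (1,0): R1 −= (-1)R0 → (0, 0, -1, 0)
  clear (2,0): R2 −= (-3)R0 → (0, -3, 7, 2)
pivot(1,1): swap R1↔R2
pivot(1,1)=-3: scale R1 → (0, 1, -7/3, -2/3)
  clear (0,1): R0 −= (-2)R1 → (1, 0, -8/3, 2/3)
pivot(2,2)=-1: scale R2 → (0, 0, 1, 0)
  clear (0,2): R0 −= (-8/3)R2 → (1, 0, 0, 2/3)
  clear (1,2): R1 −= (-7/3)R2 → (0, 1, 0, -2/3)

M[1][3] = -2/3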